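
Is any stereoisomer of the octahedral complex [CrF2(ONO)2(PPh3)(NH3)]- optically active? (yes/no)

yes

The six octahedral sites form three mutually perpendicular trans pairs.
Working through the distinct placements yields 6 geometric isomers: F trans, ONO cis; F trans, ONO trans; F cis, ONO cis (3 arrangements, 2 chiral); F cis, ONO trans.
Of these, 2 lack any improper symmetry element and so occur as enantiomeric pairs, giving 6 + 2 = 8 stereoisomers in total.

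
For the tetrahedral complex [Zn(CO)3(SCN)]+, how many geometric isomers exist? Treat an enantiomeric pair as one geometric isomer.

All four vertices of a tetrahedron are equivalent and mutually adjacent, so cis/trans isomerism cannot arise.
Only one geometric arrangement is possible.

1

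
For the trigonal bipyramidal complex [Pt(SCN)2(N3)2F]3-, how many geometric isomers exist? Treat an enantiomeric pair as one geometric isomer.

A trigonal bipyramid has two axial and three equatorial sites, which are chemically inequivalent.
Placing the ligands in turn and identifying arrangements related by rotation or reflection leaves 5 distinct geometric isomers.

5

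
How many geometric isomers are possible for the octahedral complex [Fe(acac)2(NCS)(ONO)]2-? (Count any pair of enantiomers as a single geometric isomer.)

Each acac is bidentate and must span two cis positions.
Systematic placement gives 2 geometric isomers: NCS and ONO mutually trans; NCS and ONO mutually cis (chiral).

2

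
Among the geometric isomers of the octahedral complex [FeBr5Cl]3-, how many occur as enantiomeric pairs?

An octahedron has six vertices in three trans pairs; every non-trans pair is cis.
Only one geometric arrangement is possible.

0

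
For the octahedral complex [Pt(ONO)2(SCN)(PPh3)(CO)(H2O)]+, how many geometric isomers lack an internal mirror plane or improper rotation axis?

The six octahedral sites form three mutually perpendicular trans pairs.
Placing the ligands in turn and identifying arrangements related by rotation or reflection leaves 9 distinct geometric isomers.
Of these, 6 lack any improper symmetry element and so occur as enantiomeric pairs, giving 9 + 6 = 15 stereoisomers in total.

6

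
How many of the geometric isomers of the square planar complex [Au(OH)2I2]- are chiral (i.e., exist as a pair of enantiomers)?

0

In a square planar complex each vertex has one trans partner and two cis neighbours.
Working through the distinct placements yields 2 geometric isomers: OH cis; OH trans.
Each arrangement has an internal mirror plane or centre of symmetry, so none is chiral.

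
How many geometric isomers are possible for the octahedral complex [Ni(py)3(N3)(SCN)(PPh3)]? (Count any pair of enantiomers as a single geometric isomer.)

4

An octahedron has six vertices in three trans pairs; every non-trans pair is cis.
Working through the distinct placements yields 4 geometric isomers: py mer (3 arrangements); py fac (chiral).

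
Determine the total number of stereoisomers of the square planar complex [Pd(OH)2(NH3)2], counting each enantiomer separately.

2

In a square planar complex each vertex has one trans partner and two cis neighbours.
There are 2 geometric isomers: OH cis; OH trans.
Each arrangement has an internal mirror plane or centre of symmetry, so none is chiral.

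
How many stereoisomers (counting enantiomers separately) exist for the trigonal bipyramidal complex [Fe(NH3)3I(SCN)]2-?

4

A trigonal bipyramid has two axial and three equatorial sites, which are chemically inequivalent.
Systematic placement gives 4 geometric isomers: I axial, SCN equatorial; I axial, SCN axial; I equatorial, SCN equatorial; I equatorial, SCN axial.
Each arrangement has an internal mirror plane or centre of symmetry, so none is chiral.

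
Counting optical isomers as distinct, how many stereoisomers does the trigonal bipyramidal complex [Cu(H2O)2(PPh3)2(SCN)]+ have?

6

In a trigonal bipyramid the two axial positions differ from the three equatorial ones.
Placing the ligands in turn and identifying arrangements related by rotation or reflection leaves 5 distinct geometric isomers.
One of these lacks any improper symmetry element and so occurs as an enantiomeric pair, giving 5 + 1 = 6 stereoisomers in total.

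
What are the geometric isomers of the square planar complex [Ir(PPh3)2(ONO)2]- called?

cis and trans

A square has two trans pairs of vertices; adjacent vertices are cis.
The distinct arrangements are (2 in all): PPh3 cis; PPh3 trans.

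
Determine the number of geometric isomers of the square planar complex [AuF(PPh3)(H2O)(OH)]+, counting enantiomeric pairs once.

A square has two trans pairs of vertices; adjacent vertices are cis.
The distinct arrangements are (3 in all): (F/OH trans, H2O/PPh3 trans); (F/PPh3 trans, H2O/OH trans); (F/H2O trans, OH/PPh3 trans).

3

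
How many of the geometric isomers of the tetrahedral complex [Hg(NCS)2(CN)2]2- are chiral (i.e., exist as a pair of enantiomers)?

0

Only one geometric arrangement is possible.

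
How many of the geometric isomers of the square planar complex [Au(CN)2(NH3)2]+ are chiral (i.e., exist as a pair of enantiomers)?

0

A square has two trans pairs of vertices; adjacent vertices are cis.
There are 2 geometric isomers: CN cis; CN trans.
Each arrangement has an internal mirror plane or centre of symmetry, so none is chiral.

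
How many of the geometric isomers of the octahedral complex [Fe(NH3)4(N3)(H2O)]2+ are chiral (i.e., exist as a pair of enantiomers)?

0

In an octahedral complex each vertex has one trans partner and four cis neighbours.
The distinct arrangements are (2 in all): N3 and H2O mutually trans; N3 and H2O mutually cis.
Each arrangement has an internal mirror plane or centre of symmetry, so none is chiral.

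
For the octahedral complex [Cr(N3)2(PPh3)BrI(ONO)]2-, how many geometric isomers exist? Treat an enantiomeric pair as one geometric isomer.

The six octahedral sites form three mutually perpendicular trans pairs.
Exhaustive case analysis gives 9 geometric isomers.

9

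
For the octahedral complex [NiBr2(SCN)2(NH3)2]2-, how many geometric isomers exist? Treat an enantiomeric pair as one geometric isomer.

An octahedron has six vertices in three trans pairs; every non-trans pair is cis.
Working through the distinct placements yields 5 geometric isomers: Br trans, SCN trans, NH3 trans; Br trans, SCN cis, NH3 cis; Br cis, SCN trans, NH3 cis; Br cis, SCN cis, NH3 cis (chiral); Br cis, SCN cis, NH3 trans.

5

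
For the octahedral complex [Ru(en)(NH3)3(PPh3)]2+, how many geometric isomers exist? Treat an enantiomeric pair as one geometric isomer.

2

Each en is bidentate and must span two cis positions.
Working through the distinct placements yields 2 geometric isomers: NH3 mer; NH3 fac.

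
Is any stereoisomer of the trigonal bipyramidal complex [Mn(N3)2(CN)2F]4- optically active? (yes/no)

In a trigonal bipyramid the two axial positions differ from the three equatorial ones.
Exhaustive case analysis gives 5 geometric isomers.
One of these lacks any improper symmetry element and so occurs as an enantiomeric pair, giving 5 + 1 = 6 stereoisomers in total.

yes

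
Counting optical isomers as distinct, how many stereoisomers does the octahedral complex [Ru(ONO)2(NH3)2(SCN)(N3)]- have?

There are 6 geometric isomers: ONO cis, NH3 cis (3 arrangements, 2 chiral); ONO trans, NH3 cis; ONO cis, NH3 trans; ONO trans, NH3 trans.
Of these, 2 lack any improper symmetry element and so occur as enantiomeric pairs, giving 6 + 2 = 8 stereoisomers in total.

8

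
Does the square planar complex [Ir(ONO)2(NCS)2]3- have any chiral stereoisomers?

no

In a square planar complex each vertex has one trans partner and two cis neighbours.
Working through the distinct placements yields 2 geometric isomers: ONO cis; ONO trans.
Each arrangement has an internal mirror plane or centre of symmetry, so none is chiral.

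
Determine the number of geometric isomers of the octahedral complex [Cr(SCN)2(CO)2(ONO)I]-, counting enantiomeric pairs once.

An octahedron has six vertices in three trans pairs; every non-trans pair is cis.
There are 6 geometric isomers: SCN trans, CO trans; SCN cis, CO trans; SCN trans, CO cis; SCN cis, CO cis (3 arrangements, 2 chiral).

6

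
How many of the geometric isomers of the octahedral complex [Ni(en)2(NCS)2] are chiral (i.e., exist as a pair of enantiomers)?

1

The six octahedral sites form three mutually perpendicular trans pairs.
Each en is bidentate and must span two cis positions.
Working through the distinct placements yields 2 geometric isomers: NCS trans; NCS cis (chiral).
One of these lacks any improper symmetry element and so occurs as an enantiomeric pair, giving 2 + 1 = 3 stereoisomers in total.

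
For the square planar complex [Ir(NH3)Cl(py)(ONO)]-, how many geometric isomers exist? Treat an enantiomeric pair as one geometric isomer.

In a square planar complex each vertex has one trans partner and two cis neighbours.
There are 3 geometric isomers: (Cl/ONO trans, NH3/py trans); (Cl/py trans, NH3/ONO trans); (Cl/NH3 trans, ONO/py trans).

3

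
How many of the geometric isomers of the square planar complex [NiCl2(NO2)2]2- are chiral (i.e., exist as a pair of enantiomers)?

0

A square has two trans pairs of vertices; adjacent vertices are cis.
Systematic placement gives 2 geometric isomers: Cl cis; Cl trans.
Each arrangement has an internal mirror plane or centre of symmetry, so none is chiral.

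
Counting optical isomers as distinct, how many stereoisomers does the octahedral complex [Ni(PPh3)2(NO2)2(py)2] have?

6

There are 5 geometric isomers: PPh3 trans, NO2 trans, py trans; PPh3 cis, NO2 trans, py cis; PPh3 cis, NO2 cis, py trans; PPh3 cis, NO2 cis, py cis (chiral); PPh3 trans, NO2 cis, py cis.
One of these lacks any improper symmetry element and so occurs as an enantiomeric pair, giving 5 + 1 = 6 stereoisomers in total.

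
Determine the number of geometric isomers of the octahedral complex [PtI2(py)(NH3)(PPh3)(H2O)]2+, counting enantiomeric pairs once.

In an octahedral complex each vertex has one trans partner and four cis neighbours.
Exhaustive case analysis gives 9 geometric isomers.

9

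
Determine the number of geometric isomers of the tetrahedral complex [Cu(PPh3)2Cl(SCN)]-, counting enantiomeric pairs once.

All four vertices of a tetrahedron are equivalent and mutually adjacent, so cis/trans isomerism cannot arise.
Only one geometric arrangement is possible.

1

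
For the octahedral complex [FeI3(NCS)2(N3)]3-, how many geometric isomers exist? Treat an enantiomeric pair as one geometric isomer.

3

The distinct arrangements are (3 in all): I mer, NCS trans; I mer, NCS cis; I fac, NCS cis.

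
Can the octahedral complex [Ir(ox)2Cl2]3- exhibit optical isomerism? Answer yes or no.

yes

An octahedron has six vertices in three trans pairs; every non-trans pair is cis.
Each ox is bidentate and must span two cis positions.
Working through the distinct placements yields 2 geometric isomers: Cl trans; Cl cis (chiral).
One of these lacks any improper symmetry element and so occurs as an enantiomeric pair, giving 2 + 1 = 3 stereoisomers in total.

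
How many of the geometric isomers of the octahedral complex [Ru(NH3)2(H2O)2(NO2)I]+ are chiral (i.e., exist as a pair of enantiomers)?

2

An octahedron has six vertices in three trans pairs; every non-trans pair is cis.
There are 6 geometric isomers: NH3 cis, H2O trans; NH3 trans, H2O trans; NH3 cis, H2O cis (3 arrangements, 2 chiral); NH3 trans, H2O cis.
Of these, 2 lack any improper symmetry element and so occur as enantiomeric pairs, giving 6 + 2 = 8 stereoisomers in total.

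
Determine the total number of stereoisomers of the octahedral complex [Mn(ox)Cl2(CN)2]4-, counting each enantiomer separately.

Each ox is bidentate and must span two cis positions.
Working through the distinct placements yields 3 geometric isomers: Cl cis, CN trans; Cl cis, CN cis (chiral); Cl trans, CN cis.
One of these lacks any improper symmetry element and so occurs as an enantiomeric pair, giving 3 + 1 = 4 stereoisomers in total.

4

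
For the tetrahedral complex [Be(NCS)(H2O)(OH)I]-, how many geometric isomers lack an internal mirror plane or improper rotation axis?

1

In a tetrahedral complex all four positions are equivalent and every pair of ligands is adjacent — there is no cis/trans distinction.
Only one geometric arrangement is possible; it has no improper symmetry element, so it exists as a pair of enantiomers (2 stereoisomers).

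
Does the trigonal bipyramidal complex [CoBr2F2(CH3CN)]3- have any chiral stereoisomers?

yes

Systematic enumeration (placing each ligand type in turn and discarding arrangements equivalent by rotation or reflection) gives 5 geometric isomers.
One of these lacks any improper symmetry element and so occurs as an enantiomeric pair, giving 5 + 1 = 6 stereoisomers in total.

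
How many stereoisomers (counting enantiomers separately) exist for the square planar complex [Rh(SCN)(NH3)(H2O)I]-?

A square has two trans pairs of vertices; adjacent vertices are cis.
The distinct arrangements are (3 in all): (H2O/NH3 trans, I/SCN trans); (H2O/SCN trans, I/NH3 trans); (H2O/I trans, NH3/SCN trans).
Each arrangement has an internal mirror plane or centre of symmetry, so none is chiral.

3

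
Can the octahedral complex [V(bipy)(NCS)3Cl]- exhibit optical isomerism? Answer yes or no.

no

In an octahedral complex each vertex has one trans partner and four cis neighbours.
Each bipy is bidentate and must span two cis positions.
Working through the distinct placements yields 2 geometric isomers: NCS fac; NCS mer.
Each arrangement has an internal mirror plane or centre of symmetry, so none is chiral.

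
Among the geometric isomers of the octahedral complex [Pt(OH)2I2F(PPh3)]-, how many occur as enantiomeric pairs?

The six octahedral sites form three mutually perpendicular trans pairs.
Working through the distinct placements yields 6 geometric isomers: OH cis, I cis (3 arrangements, 2 chiral); OH trans, I cis; OH cis, I trans; OH trans, I trans.
Of these, 2 lack any improper symmetry element and so occur as enantiomeric pairs, giving 6 + 2 = 8 stereoisomers in total.

2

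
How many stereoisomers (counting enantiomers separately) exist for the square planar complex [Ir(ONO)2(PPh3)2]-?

2

A square has two trans pairs of vertices; adjacent vertices are cis.
Systematic placement gives 2 geometric isomers: ONO cis; ONO trans.
Each arrangement has an internal mirror plane or centre of symmetry, so none is chiral.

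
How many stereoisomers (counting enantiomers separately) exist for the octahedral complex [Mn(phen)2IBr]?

Each phen is bidentate and must span two cis positions.
Systematic placement gives 2 geometric isomers: I and Br mutually trans; I and Br mutually cis (chiral).
One of these lacks any improper symmetry element and so occurs as an enantiomeric pair, giving 2 + 1 = 3 stereoisomers in total.

3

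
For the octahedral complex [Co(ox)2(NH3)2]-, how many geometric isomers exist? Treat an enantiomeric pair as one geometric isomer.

The six octahedral sites form three mutually perpendicular trans pairs.
Each ox is bidentate and must span two cis positions.
There are 2 geometric isomers: NH3 trans; NH3 cis (chiral).

2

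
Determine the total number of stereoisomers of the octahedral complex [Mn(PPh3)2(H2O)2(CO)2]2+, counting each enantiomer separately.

6

In an octahedral complex each vertex has one trans partner and four cis neighbours.
Working through the distinct placements yields 5 geometric isomers: PPh3 trans, H2O trans, CO trans; PPh3 cis, H2O cis, CO trans; PPh3 trans, H2O cis, CO cis; PPh3 cis, H2O cis, CO cis (chiral); PPh3 cis, H2O trans, CO cis.
One of these lacks any improper symmetry element and so occurs as an enantiomeric pair, giving 5 + 1 = 6 stereoisomers in total.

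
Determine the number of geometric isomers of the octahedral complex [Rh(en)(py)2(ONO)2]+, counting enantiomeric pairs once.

An octahedron has six vertices in three trans pairs; every non-trans pair is cis.
Each en is bidentate and must span two cis positions.
Working through the distinct placements yields 3 geometric isomers: py cis, ONO trans; py trans, ONO cis; py cis, ONO cis (chiral).

3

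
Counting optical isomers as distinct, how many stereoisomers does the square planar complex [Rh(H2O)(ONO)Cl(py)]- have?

In a square planar complex each vertex has one trans partner and two cis neighbours.
Working through the distinct placements yields 3 geometric isomers: (Cl/ONO trans, H2O/py trans); (Cl/py trans, H2O/ONO trans); (Cl/H2O trans, ONO/py trans).
Each arrangement has an internal mirror plane or centre of symmetry, so none is chiral.

3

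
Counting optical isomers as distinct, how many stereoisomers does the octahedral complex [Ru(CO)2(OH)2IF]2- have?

There are 6 geometric isomers: CO trans, OH trans; CO trans, OH cis; CO cis, OH trans; CO cis, OH cis (3 arrangements, 2 chiral).
Of these, 2 lack any improper symmetry element and so occur as enantiomeric pairs, giving 6 + 2 = 8 stereoisomers in total.

8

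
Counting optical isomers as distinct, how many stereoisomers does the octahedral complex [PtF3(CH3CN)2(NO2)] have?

An octahedron has six vertices in three trans pairs; every non-trans pair is cis.
The distinct arrangements are (3 in all): F mer, CH3CN trans; F fac, CH3CN cis; F mer, CH3CN cis.
Each arrangement has an internal mirror plane or centre of symmetry, so none is chiral.

3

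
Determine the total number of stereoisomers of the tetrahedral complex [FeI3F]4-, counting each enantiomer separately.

All four vertices of a tetrahedron are equivalent and mutually adjacent, so cis/trans isomerism cannot arise.
Only one geometric arrangement is possible.

1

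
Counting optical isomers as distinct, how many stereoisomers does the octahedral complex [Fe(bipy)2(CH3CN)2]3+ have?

3

An octahedron has six vertices in three trans pairs; every non-trans pair is cis.
Each bipy is bidentate and must span two cis positions.
Working through the distinct placements yields 2 geometric isomers: CH3CN trans; CH3CN cis (chiral).
One of these lacks any improper symmetry element and so occurs as an enantiomeric pair, giving 2 + 1 = 3 stereoisomers in total.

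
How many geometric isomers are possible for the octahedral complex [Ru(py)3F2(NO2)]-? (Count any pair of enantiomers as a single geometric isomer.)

There are 3 geometric isomers: py mer, F trans; py mer, F cis; py fac, F cis.

3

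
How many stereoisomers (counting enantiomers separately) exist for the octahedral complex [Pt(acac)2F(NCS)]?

An octahedron has six vertices in three trans pairs; every non-trans pair is cis.
Each acac is bidentate and must span two cis positions.
Working through the distinct placements yields 2 geometric isomers: F and NCS mutually trans; F and NCS mutually cis (chiral).
One of these lacks any improper symmetry element and so occurs as an enantiomeric pair, giving 2 + 1 = 3 stereoisomers in total.

3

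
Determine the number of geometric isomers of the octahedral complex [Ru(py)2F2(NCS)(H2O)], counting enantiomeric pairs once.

An octahedron has six vertices in three trans pairs; every non-trans pair is cis.
Working through the distinct placements yields 6 geometric isomers: py trans, F trans; py cis, F trans; py trans, F cis; py cis, F cis (3 arrangements, 2 chiral).

6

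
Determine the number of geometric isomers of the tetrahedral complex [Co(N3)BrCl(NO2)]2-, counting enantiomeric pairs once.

1

All four vertices of a tetrahedron are equivalent and mutually adjacent, so cis/trans isomerism cannot arise.
Only one geometric arrangement is possible; it has no improper symmetry element, so it exists as a pair of enantiomers (2 stereoisomers).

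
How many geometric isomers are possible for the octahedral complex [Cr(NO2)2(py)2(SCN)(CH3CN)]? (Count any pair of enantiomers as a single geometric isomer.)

6

Working through the distinct placements yields 6 geometric isomers: NO2 cis, py trans; NO2 cis, py cis (3 arrangements, 2 chiral); NO2 trans, py trans; NO2 trans, py cis.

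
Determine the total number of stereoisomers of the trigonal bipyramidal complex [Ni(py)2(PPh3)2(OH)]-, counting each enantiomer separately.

6

In a trigonal bipyramid the two axial positions differ from the three equatorial ones.
Systematic enumeration (placing each ligand type in turn and discarding arrangements equivalent by rotation or reflection) gives 5 geometric isomers.
One of these lacks any improper symmetry element and so occurs as an enantiomeric pair, giving 5 + 1 = 6 stereoisomers in total.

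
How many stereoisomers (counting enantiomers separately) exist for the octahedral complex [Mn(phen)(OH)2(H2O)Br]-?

6

In an octahedral complex each vertex has one trans partner and four cis neighbours.
Each phen is bidentate and must span two cis positions.
Systematic placement gives 4 geometric isomers: OH cis (3 arrangements, 2 chiral); OH trans.
Of these, 2 lack any improper symmetry element and so occur as enantiomeric pairs, giving 4 + 2 = 6 stereoisomers in total.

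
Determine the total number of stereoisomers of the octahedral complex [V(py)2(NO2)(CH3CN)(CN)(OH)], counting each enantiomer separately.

Exhaustive case analysis gives 9 geometric isomers.
Of these, 6 lack any improper symmetry element and so occur as enantiomeric pairs, giving 9 + 6 = 15 stereoisomers in total.

15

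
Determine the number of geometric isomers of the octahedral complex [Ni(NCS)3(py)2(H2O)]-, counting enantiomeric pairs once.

An octahedron has six vertices in three trans pairs; every non-trans pair is cis.
Systematic placement gives 3 geometric isomers: NCS mer, py trans; NCS fac, py cis; NCS mer, py cis.

3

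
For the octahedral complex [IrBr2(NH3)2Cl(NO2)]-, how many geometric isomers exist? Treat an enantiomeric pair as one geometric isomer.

The distinct arrangements are (6 in all): Br trans, NH3 cis; Br trans, NH3 trans; Br cis, NH3 cis (3 arrangements, 2 chiral); Br cis, NH3 trans.

6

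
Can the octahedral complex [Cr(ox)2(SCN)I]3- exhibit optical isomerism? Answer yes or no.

In an octahedral complex each vertex has one trans partner and four cis neighbours.
Each ox is bidentate and must span two cis positions.
There are 2 geometric isomers: SCN and I mutually trans; SCN and I mutually cis (chiral).
One of these lacks any improper symmetry element and so occurs as an enantiomeric pair, giving 2 + 1 = 3 stereoisomers in total.

yes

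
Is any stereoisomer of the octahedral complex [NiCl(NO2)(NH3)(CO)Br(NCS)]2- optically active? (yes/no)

An octahedron has six vertices in three trans pairs; every non-trans pair is cis.
Exhaustive case analysis gives 15 geometric isomers.
Of these, 15 lack any improper symmetry element and so occur as enantiomeric pairs, giving 15 + 15 = 30 stereoisomers in total.

yes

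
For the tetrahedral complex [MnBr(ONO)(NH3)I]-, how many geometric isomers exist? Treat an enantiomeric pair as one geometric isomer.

1

All four vertices of a tetrahedron are equivalent and mutually adjacent, so cis/trans isomerism cannot arise.
Only one geometric arrangement is possible; it has no improper symmetry element, so it exists as a pair of enantiomers (2 stereoisomers).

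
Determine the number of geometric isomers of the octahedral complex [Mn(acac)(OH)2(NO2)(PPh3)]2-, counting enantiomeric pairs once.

4

The six octahedral sites form three mutually perpendicular trans pairs.
Each acac is bidentate and must span two cis positions.
There are 4 geometric isomers: OH cis (3 arrangements, 2 chiral); OH trans.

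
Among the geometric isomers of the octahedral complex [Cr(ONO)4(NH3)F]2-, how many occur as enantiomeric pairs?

An octahedron has six vertices in three trans pairs; every non-trans pair is cis.
Systematic placement gives 2 geometric isomers: NH3 and F mutually trans; NH3 and F mutually cis.
Each arrangement has an internal mirror plane or centre of symmetry, so none is chiral.

0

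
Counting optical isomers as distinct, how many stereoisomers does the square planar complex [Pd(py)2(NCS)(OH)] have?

There are 2 geometric isomers: py cis; py trans.
Each arrangement has an internal mirror plane or centre of symmetry, so none is chiral.

2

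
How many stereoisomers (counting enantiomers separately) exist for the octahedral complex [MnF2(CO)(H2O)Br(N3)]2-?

15

In an octahedral complex each vertex has one trans partner and four cis neighbours.
Exhaustive case analysis gives 9 geometric isomers.
Of these, 6 lack any improper symmetry element and so occur as enantiomeric pairs, giving 9 + 6 = 15 stereoisomers in total.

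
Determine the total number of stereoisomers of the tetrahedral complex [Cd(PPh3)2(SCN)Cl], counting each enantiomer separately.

In a tetrahedral complex all four positions are equivalent and every pair of ligands is adjacent — there is no cis/trans distinction.
Only one geometric arrangement is possible.

1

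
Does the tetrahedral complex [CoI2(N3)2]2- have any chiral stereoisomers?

Only one geometric arrangement is possible.

no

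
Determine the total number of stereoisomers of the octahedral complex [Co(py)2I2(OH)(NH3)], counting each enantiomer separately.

The six octahedral sites form three mutually perpendicular trans pairs.
There are 6 geometric isomers: py trans, I trans; py cis, I trans; py trans, I cis; py cis, I cis (3 arrangements, 2 chiral).
Of these, 2 lack any improper symmetry element and so occur as enantiomeric pairs, giving 6 + 2 = 8 stereoisomers in total.

8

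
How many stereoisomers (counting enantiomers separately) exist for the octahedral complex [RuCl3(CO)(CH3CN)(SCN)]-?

5

Working through the distinct placements yields 4 geometric isomers: Cl mer (3 arrangements); Cl fac (chiral).
One of these lacks any improper symmetry element and so occurs as an enantiomeric pair, giving 4 + 1 = 5 stereoisomers in total.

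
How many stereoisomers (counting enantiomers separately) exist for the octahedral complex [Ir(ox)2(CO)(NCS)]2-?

In an octahedral complex each vertex has one trans partner and four cis neighbours.
Each ox is bidentate and must span two cis positions.
Working through the distinct placements yields 2 geometric isomers: CO and NCS mutually trans; CO and NCS mutually cis (chiral).
One of these lacks any improper symmetry element and so occurs as an enantiomeric pair, giving 2 + 1 = 3 stereoisomers in total.

3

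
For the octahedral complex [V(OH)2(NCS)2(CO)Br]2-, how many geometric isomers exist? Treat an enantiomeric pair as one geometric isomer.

An octahedron has six vertices in three trans pairs; every non-trans pair is cis.
The distinct arrangements are (6 in all): OH trans, NCS trans; OH cis, NCS cis (3 arrangements, 2 chiral); OH trans, NCS cis; OH cis, NCS trans.

6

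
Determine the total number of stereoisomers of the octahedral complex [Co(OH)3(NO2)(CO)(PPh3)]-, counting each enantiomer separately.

5

An octahedron has six vertices in three trans pairs; every non-trans pair is cis.
The distinct arrangements are (4 in all): OH mer (3 arrangements); OH fac (chiral).
One of these lacks any improper symmetry element and so occurs as an enantiomeric pair, giving 4 + 1 = 5 stereoisomers in total.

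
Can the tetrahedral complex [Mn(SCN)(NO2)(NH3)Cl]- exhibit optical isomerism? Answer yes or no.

yes

All four vertices of a tetrahedron are equivalent and mutually adjacent, so cis/trans isomerism cannot arise.
Only one geometric arrangement is possible; it has no improper symmetry element, so it exists as a pair of enantiomers (2 stereoisomers).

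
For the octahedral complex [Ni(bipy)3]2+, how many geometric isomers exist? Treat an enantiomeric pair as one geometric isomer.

1

In an octahedral complex each vertex has one trans partner and four cis neighbours.
Each bipy is bidentate and must span two cis positions.
Only one geometric arrangement is possible; it has no improper symmetry element, so it exists as a pair of enantiomers (2 stereoisomers).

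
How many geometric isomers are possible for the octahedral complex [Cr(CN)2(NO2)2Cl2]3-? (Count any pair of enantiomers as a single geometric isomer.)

The six octahedral sites form three mutually perpendicular trans pairs.
Working through the distinct placements yields 5 geometric isomers: CN trans, NO2 trans, Cl trans; CN trans, NO2 cis, Cl cis; CN cis, NO2 trans, Cl cis; CN cis, NO2 cis, Cl cis (chiral); CN cis, NO2 cis, Cl trans.

5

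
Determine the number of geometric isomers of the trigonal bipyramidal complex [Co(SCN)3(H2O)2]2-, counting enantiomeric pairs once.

3

A trigonal bipyramid has two axial and three equatorial sites, which are chemically inequivalent.
Working through the distinct placements yields 3 geometric isomers: H2O both axial; H2O one axial, one equatorial; H2O both equatorial.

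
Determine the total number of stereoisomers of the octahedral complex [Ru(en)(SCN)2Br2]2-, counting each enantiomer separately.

In an octahedral complex each vertex has one trans partner and four cis neighbours.
Each en is bidentate and must span two cis positions.
Systematic placement gives 3 geometric isomers: SCN cis, Br trans; SCN cis, Br cis (chiral); SCN trans, Br cis.
One of these lacks any improper symmetry element and so occurs as an enantiomeric pair, giving 3 + 1 = 4 stereoisomers in total.

4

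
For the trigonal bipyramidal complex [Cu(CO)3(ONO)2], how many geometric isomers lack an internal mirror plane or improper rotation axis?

0

Systematic placement gives 3 geometric isomers: ONO both equatorial; ONO one axial, one equatorial; ONO both axial.
Each arrangement has an internal mirror plane or centre of symmetry, so none is chiral.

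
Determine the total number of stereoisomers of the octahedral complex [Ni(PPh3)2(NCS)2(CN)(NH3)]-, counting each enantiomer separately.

There are 6 geometric isomers: PPh3 trans, NCS cis; PPh3 cis, NCS cis (3 arrangements, 2 chiral); PPh3 trans, NCS trans; PPh3 cis, NCS trans.
Of these, 2 lack any improper symmetry element and so occur as enantiomeric pairs, giving 6 + 2 = 8 stereoisomers in total.

8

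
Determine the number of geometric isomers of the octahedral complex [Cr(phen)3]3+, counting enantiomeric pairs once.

In an octahedral complex each vertex has one trans partner and four cis neighbours.
Each phen is bidentate and must span two cis positions.
Only one geometric arrangement is possible; it has no improper symmetry element, so it exists as a pair of enantiomers (2 stereoisomers).

1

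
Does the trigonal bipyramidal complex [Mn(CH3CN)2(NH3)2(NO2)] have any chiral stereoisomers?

yes

In a trigonal bipyramid the two axial positions differ from the three equatorial ones.
Exhaustive case analysis gives 5 geometric isomers.
One of these lacks any improper symmetry element and so occurs as an enantiomeric pair, giving 5 + 1 = 6 stereoisomers in total.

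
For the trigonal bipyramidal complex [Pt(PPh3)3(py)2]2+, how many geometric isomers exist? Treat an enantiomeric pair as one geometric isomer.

3

A trigonal bipyramid has two axial and three equatorial sites, which are chemically inequivalent.
Working through the distinct placements yields 3 geometric isomers: py both equatorial; py one axial, one equatorial; py both axial.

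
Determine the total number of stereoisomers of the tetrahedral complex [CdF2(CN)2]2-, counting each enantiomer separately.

All four vertices of a tetrahedron are equivalent and mutually adjacent, so cis/trans isomerism cannot arise.
Only one geometric arrangement is possible.

1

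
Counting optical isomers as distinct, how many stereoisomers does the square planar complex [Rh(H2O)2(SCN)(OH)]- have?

Systematic placement gives 2 geometric isomers: H2O cis; H2O trans.
Each arrangement has an internal mirror plane or centre of symmetry, so none is chiral.

2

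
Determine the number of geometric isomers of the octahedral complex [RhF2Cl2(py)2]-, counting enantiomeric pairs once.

5

An octahedron has six vertices in three trans pairs; every non-trans pair is cis.
Systematic placement gives 5 geometric isomers: F trans, Cl trans, py trans; F cis, Cl trans, py cis; F cis, Cl cis, py trans; F cis, Cl cis, py cis (chiral); F trans, Cl cis, py cis.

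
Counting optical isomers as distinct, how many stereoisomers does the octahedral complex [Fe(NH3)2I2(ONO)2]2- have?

6

An octahedron has six vertices in three trans pairs; every non-trans pair is cis.
Systematic placement gives 5 geometric isomers: NH3 trans, I trans, ONO trans; NH3 cis, I trans, ONO cis; NH3 cis, I cis, ONO trans; NH3 cis, I cis, ONO cis (chiral); NH3 trans, I cis, ONO cis.
One of these lacks any improper symmetry element and so occurs as an enantiomeric pair, giving 5 + 1 = 6 stereoisomers in total.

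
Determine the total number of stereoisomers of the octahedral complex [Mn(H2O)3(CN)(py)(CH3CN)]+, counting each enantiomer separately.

In an octahedral complex each vertex has one trans partner and four cis neighbours.
The distinct arrangements are (4 in all): H2O mer (3 arrangements); H2O fac (chiral).
One of these lacks any improper symmetry element and so occurs as an enantiomeric pair, giving 4 + 1 = 5 stereoisomers in total.

5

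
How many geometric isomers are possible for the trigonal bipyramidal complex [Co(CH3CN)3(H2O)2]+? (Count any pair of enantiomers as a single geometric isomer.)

There are 3 geometric isomers: H2O both equatorial; H2O one axial, one equatorial; H2O both axial.

3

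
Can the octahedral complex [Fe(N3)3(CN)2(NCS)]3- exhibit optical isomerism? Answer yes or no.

In an octahedral complex each vertex has one trans partner and four cis neighbours.
Systematic placement gives 3 geometric isomers: N3 mer, CN trans; N3 fac, CN cis; N3 mer, CN cis.
Each arrangement has an internal mirror plane or centre of symmetry, so none is chiral.

no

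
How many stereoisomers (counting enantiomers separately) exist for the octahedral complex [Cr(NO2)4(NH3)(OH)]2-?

2

There are 2 geometric isomers: NH3 and OH mutually cis; NH3 and OH mutually trans.
Each arrangement has an internal mirror plane or centre of symmetry, so none is chiral.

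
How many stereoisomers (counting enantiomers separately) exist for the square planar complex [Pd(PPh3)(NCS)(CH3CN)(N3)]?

3

Systematic placement gives 3 geometric isomers: (CH3CN/NCS trans, N3/PPh3 trans); (CH3CN/PPh3 trans, N3/NCS trans); (CH3CN/N3 trans, NCS/PPh3 trans).
Each arrangement has an internal mirror plane or centre of symmetry, so none is chiral.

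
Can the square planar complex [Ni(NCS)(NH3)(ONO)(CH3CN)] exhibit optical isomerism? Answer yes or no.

In a square planar complex each vertex has one trans partner and two cis neighbours.
Working through the distinct placements yields 3 geometric isomers: (CH3CN/NH3 trans, NCS/ONO trans); (CH3CN/ONO trans, NCS/NH3 trans); (CH3CN/NCS trans, NH3/ONO trans).
Each arrangement has an internal mirror plane or centre of symmetry, so none is chiral.

no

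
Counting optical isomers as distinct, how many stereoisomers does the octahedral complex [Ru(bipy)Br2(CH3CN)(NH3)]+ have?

6

The six octahedral sites form three mutually perpendicular trans pairs.
Each bipy is bidentate and must span two cis positions.
The distinct arrangements are (4 in all): Br trans; Br cis (3 arrangements, 2 chiral).
Of these, 2 lack any improper symmetry element and so occur as enantiomeric pairs, giving 4 + 2 = 6 stereoisomers in total.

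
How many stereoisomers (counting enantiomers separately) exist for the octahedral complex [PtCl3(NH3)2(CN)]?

3

The distinct arrangements are (3 in all): Cl mer, NH3 trans; Cl fac, NH3 cis; Cl mer, NH3 cis.
Each arrangement has an internal mirror plane or centre of symmetry, so none is chiral.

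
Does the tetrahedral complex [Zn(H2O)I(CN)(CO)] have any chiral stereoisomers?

yes

All four vertices of a tetrahedron are equivalent and mutually adjacent, so cis/trans isomerism cannot arise.
Only one geometric arrangement is possible; it has no improper symmetry element, so it exists as a pair of enantiomers (2 stereoisomers).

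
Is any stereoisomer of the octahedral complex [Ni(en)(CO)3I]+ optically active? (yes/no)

In an octahedral complex each vertex has one trans partner and four cis neighbours.
Each en is bidentate and must span two cis positions.
There are 2 geometric isomers: CO mer; CO fac.
Each arrangement has an internal mirror plane or centre of symmetry, so none is chiral.

no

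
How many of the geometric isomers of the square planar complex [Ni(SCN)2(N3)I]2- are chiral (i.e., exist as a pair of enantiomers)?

0

A square has two trans pairs of vertices; adjacent vertices are cis.
The distinct arrangements are (2 in all): SCN cis; SCN trans.
Each arrangement has an internal mirror plane or centre of symmetry, so none is chiral.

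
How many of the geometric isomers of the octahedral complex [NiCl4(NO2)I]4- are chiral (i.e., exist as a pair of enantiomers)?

In an octahedral complex each vertex has one trans partner and four cis neighbours.
The distinct arrangements are (2 in all): NO2 and I mutually trans; NO2 and I mutually cis.
Each arrangement has an internal mirror plane or centre of symmetry, so none is chiral.

0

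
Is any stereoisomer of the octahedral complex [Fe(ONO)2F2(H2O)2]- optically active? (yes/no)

The six octahedral sites form three mutually perpendicular trans pairs.
Working through the distinct placements yields 5 geometric isomers: ONO trans, F trans, H2O trans; ONO cis, F trans, H2O cis; ONO trans, F cis, H2O cis; ONO cis, F cis, H2O cis (chiral); ONO cis, F cis, H2O trans.
One of these lacks any improper symmetry element and so occurs as an enantiomeric pair, giving 5 + 1 = 6 stereoisomers in total.

yes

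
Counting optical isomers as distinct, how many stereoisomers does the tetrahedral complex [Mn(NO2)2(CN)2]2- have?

Only one geometric arrangement is possible.

1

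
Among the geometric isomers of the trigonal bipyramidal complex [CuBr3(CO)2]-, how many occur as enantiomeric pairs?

The distinct arrangements are (3 in all): CO both equatorial; CO one axial, one equatorial; CO both axial.
Each arrangement has an internal mirror plane or centre of symmetry, so none is chiral.

0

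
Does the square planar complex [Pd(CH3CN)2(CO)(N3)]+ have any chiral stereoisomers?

A square has two trans pairs of vertices; adjacent vertices are cis.
There are 2 geometric isomers: CH3CN cis; CH3CN trans.
Each arrangement has an internal mirror plane or centre of symmetry, so none is chiral.

no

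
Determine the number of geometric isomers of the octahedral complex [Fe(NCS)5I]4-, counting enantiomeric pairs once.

1

An octahedron has six vertices in three trans pairs; every non-trans pair is cis.
Only one geometric arrangement is possible.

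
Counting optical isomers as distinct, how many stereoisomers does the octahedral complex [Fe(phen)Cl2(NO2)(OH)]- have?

6

In an octahedral complex each vertex has one trans partner and four cis neighbours.
Each phen is bidentate and must span two cis positions.
Working through the distinct placements yields 4 geometric isomers: Cl trans; Cl cis (3 arrangements, 2 chiral).
Of these, 2 lack any improper symmetry element and so occur as enantiomeric pairs, giving 4 + 2 = 6 stereoisomers in total.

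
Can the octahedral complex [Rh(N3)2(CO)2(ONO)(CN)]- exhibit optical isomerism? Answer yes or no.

yes

An octahedron has six vertices in three trans pairs; every non-trans pair is cis.
There are 6 geometric isomers: N3 cis, CO cis (3 arrangements, 2 chiral); N3 trans, CO cis; N3 cis, CO trans; N3 trans, CO trans.
Of these, 2 lack any improper symmetry element and so occur as enantiomeric pairs, giving 6 + 2 = 8 stereoisomers in total.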